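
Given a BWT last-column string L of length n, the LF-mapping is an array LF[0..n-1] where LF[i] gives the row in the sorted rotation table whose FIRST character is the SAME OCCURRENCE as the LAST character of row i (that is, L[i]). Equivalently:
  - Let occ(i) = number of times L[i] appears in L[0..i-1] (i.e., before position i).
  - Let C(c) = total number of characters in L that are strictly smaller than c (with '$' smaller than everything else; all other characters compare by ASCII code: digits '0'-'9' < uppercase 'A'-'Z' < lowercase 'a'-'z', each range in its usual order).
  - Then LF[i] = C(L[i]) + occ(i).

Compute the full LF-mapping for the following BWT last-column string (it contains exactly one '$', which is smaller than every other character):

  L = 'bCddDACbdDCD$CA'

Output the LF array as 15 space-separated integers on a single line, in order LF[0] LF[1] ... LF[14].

Answer: 10 3 12 13 7 1 4 11 14 8 5 9 0 6 2

Derivation:
Char counts: '$':1, 'A':2, 'C':4, 'D':3, 'b':2, 'd':3
C (first-col start): C('$')=0, C('A')=1, C('C')=3, C('D')=7, C('b')=10, C('d')=12
L[0]='b': occ=0, LF[0]=C('b')+0=10+0=10
L[1]='C': occ=0, LF[1]=C('C')+0=3+0=3
L[2]='d': occ=0, LF[2]=C('d')+0=12+0=12
L[3]='d': occ=1, LF[3]=C('d')+1=12+1=13
L[4]='D': occ=0, LF[4]=C('D')+0=7+0=7
L[5]='A': occ=0, LF[5]=C('A')+0=1+0=1
L[6]='C': occ=1, LF[6]=C('C')+1=3+1=4
L[7]='b': occ=1, LF[7]=C('b')+1=10+1=11
L[8]='d': occ=2, LF[8]=C('d')+2=12+2=14
L[9]='D': occ=1, LF[9]=C('D')+1=7+1=8
L[10]='C': occ=2, LF[10]=C('C')+2=3+2=5
L[11]='D': occ=2, LF[11]=C('D')+2=7+2=9
L[12]='$': occ=0, LF[12]=C('$')+0=0+0=0
L[13]='C': occ=3, LF[13]=C('C')+3=3+3=6
L[14]='A': occ=1, LF[14]=C('A')+1=1+1=2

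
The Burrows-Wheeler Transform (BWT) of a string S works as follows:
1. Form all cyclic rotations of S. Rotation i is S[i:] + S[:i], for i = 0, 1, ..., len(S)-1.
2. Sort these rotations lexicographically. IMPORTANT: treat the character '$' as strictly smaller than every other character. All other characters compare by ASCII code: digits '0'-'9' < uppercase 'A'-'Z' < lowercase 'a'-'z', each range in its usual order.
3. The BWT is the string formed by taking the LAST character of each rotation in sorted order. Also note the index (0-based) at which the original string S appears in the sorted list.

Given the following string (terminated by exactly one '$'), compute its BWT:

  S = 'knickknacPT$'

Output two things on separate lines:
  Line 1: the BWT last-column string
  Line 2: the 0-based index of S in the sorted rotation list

Answer: TcPnainck$kk
9

Derivation:
All 12 rotations (rotation i = S[i:]+S[:i]):
  rot[0] = knickknacPT$
  rot[1] = nickknacPT$k
  rot[2] = ickknacPT$kn
  rot[3] = ckknacPT$kni
  rot[4] = kknacPT$knic
  rot[5] = knacPT$knick
  rot[6] = nacPT$knickk
  rot[7] = acPT$knickkn
  rot[8] = cPT$knickkna
  rot[9] = PT$knickknac
  rot[10] = T$knickknacP
  rot[11] = $knickknacPT
Sorted (with $ < everything):
  sorted[0] = $knickknacPT  (last char: 'T')
  sorted[1] = PT$knickknac  (last char: 'c')
  sorted[2] = T$knickknacP  (last char: 'P')
  sorted[3] = acPT$knickkn  (last char: 'n')
  sorted[4] = cPT$knickkna  (last char: 'a')
  sorted[5] = ckknacPT$kni  (last char: 'i')
  sorted[6] = ickknacPT$kn  (last char: 'n')
  sorted[7] = kknacPT$knic  (last char: 'c')
  sorted[8] = knacPT$knick  (last char: 'k')
  sorted[9] = knickknacPT$  (last char: '$')
  sorted[10] = nacPT$knickk  (last char: 'k')
  sorted[11] = nickknacPT$k  (last char: 'k')
Last column: TcPnainck$kk
Original string S is at sorted index 9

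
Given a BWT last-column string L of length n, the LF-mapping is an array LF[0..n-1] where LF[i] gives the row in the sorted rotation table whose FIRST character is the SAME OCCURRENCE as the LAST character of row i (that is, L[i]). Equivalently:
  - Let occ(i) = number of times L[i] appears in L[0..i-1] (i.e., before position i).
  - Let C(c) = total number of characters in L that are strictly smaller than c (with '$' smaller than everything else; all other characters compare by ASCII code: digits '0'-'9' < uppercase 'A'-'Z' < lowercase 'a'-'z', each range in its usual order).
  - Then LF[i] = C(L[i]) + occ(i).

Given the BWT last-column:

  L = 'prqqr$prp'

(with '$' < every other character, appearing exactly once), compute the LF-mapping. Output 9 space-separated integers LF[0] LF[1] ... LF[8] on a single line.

Char counts: '$':1, 'p':3, 'q':2, 'r':3
C (first-col start): C('$')=0, C('p')=1, C('q')=4, C('r')=6
L[0]='p': occ=0, LF[0]=C('p')+0=1+0=1
L[1]='r': occ=0, LF[1]=C('r')+0=6+0=6
L[2]='q': occ=0, LF[2]=C('q')+0=4+0=4
L[3]='q': occ=1, LF[3]=C('q')+1=4+1=5
L[4]='r': occ=1, LF[4]=C('r')+1=6+1=7
L[5]='$': occ=0, LF[5]=C('$')+0=0+0=0
L[6]='p': occ=1, LF[6]=C('p')+1=1+1=2
L[7]='r': occ=2, LF[7]=C('r')+2=6+2=8
L[8]='p': occ=2, LF[8]=C('p')+2=1+2=3

Answer: 1 6 4 5 7 0 2 8 3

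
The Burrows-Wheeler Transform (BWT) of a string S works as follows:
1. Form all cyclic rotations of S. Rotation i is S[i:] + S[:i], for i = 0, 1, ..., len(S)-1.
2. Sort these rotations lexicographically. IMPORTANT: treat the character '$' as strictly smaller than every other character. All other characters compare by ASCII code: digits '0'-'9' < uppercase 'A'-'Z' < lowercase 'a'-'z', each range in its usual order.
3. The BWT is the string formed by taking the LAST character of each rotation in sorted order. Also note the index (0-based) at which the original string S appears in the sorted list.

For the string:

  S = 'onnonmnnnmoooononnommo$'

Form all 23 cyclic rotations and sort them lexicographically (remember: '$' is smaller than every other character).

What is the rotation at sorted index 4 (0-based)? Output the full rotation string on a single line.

All 23 rotations (rotation i = S[i:]+S[:i]):
  rot[0] = onnonmnnnmoooononnommo$
  rot[1] = nnonmnnnmoooononnommo$o
  rot[2] = nonmnnnmoooononnommo$on
  rot[3] = onmnnnmoooononnommo$onn
  rot[4] = nmnnnmoooononnommo$onno
  rot[5] = mnnnmoooononnommo$onnon
  rot[6] = nnnmoooononnommo$onnonm
  rot[7] = nnmoooononnommo$onnonmn
  rot[8] = nmoooononnommo$onnonmnn
  rot[9] = moooononnommo$onnonmnnn
  rot[10] = oooononnommo$onnonmnnnm
  rot[11] = ooononnommo$onnonmnnnmo
  rot[12] = oononnommo$onnonmnnnmoo
  rot[13] = ononnommo$onnonmnnnmooo
  rot[14] = nonnommo$onnonmnnnmoooo
  rot[15] = onnommo$onnonmnnnmoooon
  rot[16] = nnommo$onnonmnnnmoooono
  rot[17] = nommo$onnonmnnnmoooonon
  rot[18] = ommo$onnonmnnnmoooononn
  rot[19] = mmo$onnonmnnnmoooononno
  rot[20] = mo$onnonmnnnmoooononnom
  rot[21] = o$onnonmnnnmoooononnomm
  rot[22] = $onnonmnnnmoooononnommo
Sorted (with $ < everything):
  sorted[0] = $onnonmnnnmoooononnommo
  sorted[1] = mmo$onnonmnnnmoooononno
  sorted[2] = mnnnmoooononnommo$onnon
  sorted[3] = mo$onnonmnnnmoooononnom
  sorted[4] = moooononnommo$onnonmnnn
  sorted[5] = nmnnnmoooononnommo$onno
  sorted[6] = nmoooononnommo$onnonmnn
  sorted[7] = nnmoooononnommo$onnonmn
  sorted[8] = nnnmoooononnommo$onnonm
  sorted[9] = nnommo$onnonmnnnmoooono
  sorted[10] = nnonmnnnmoooononnommo$o
  sorted[11] = nommo$onnonmnnnmoooonon
  sorted[12] = nonmnnnmoooononnommo$on
  sorted[13] = nonnommo$onnonmnnnmoooo
  sorted[14] = o$onnonmnnnmoooononnomm
  sorted[15] = ommo$onnonmnnnmoooononn
  sorted[16] = onmnnnmoooononnommo$onn
  sorted[17] = onnommo$onnonmnnnmoooon
  sorted[18] = onnonmnnnmoooononnommo$
  sorted[19] = ononnommo$onnonmnnnmooo
  sorted[20] = oononnommo$onnonmnnnmoo
  sorted[21] = ooononnommo$onnonmnnnmo
  sorted[22] = oooononnommo$onnonmnnnm
sorted[4] = moooononnommo$onnonmnnn

Answer: moooononnommo$onnonmnnn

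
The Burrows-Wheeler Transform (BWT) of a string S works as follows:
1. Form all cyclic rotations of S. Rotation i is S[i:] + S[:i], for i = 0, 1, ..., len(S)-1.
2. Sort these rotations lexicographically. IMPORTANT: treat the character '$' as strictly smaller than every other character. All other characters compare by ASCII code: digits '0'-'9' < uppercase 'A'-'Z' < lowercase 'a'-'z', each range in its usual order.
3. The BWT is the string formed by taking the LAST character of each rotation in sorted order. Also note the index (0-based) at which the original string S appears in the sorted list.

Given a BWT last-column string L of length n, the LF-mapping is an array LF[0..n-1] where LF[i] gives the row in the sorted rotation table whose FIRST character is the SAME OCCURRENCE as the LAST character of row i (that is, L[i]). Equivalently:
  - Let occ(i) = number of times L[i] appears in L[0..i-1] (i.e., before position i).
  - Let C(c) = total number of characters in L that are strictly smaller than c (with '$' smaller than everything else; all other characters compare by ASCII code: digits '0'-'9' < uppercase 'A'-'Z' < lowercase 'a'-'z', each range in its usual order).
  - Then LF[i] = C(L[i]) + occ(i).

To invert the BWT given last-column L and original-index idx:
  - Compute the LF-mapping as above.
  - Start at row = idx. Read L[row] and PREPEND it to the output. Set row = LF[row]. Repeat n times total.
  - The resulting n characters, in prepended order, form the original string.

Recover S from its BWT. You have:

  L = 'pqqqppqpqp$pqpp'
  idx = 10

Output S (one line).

LF mapping: 1 9 10 11 2 3 12 4 13 5 0 6 14 7 8
Walk LF starting at row 10, prepending L[row]:
  step 1: row=10, L[10]='$', prepend. Next row=LF[10]=0
  step 2: row=0, L[0]='p', prepend. Next row=LF[0]=1
  step 3: row=1, L[1]='q', prepend. Next row=LF[1]=9
  step 4: row=9, L[9]='p', prepend. Next row=LF[9]=5
  step 5: row=5, L[5]='p', prepend. Next row=LF[5]=3
  step 6: row=3, L[3]='q', prepend. Next row=LF[3]=11
  step 7: row=11, L[11]='p', prepend. Next row=LF[11]=6
  step 8: row=6, L[6]='q', prepend. Next row=LF[6]=12
  step 9: row=12, L[12]='q', prepend. Next row=LF[12]=14
  step 10: row=14, L[14]='p', prepend. Next row=LF[14]=8
  step 11: row=8, L[8]='q', prepend. Next row=LF[8]=13
  step 12: row=13, L[13]='p', prepend. Next row=LF[13]=7
  step 13: row=7, L[7]='p', prepend. Next row=LF[7]=4
  step 14: row=4, L[4]='p', prepend. Next row=LF[4]=2
  step 15: row=2, L[2]='q', prepend. Next row=LF[2]=10
Reversed output: qpppqpqqpqppqp$

Answer: qpppqpqqpqppqp$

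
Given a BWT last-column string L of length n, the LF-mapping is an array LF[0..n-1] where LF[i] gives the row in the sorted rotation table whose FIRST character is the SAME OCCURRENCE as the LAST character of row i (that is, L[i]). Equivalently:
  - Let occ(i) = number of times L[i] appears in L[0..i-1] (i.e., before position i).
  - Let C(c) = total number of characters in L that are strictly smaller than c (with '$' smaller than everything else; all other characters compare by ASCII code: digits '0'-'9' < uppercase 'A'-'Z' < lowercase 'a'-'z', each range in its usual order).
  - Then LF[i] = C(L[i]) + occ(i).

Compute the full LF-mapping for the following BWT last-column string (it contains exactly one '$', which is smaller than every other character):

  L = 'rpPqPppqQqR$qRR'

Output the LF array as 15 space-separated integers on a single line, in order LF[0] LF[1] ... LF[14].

Char counts: '$':1, 'P':2, 'Q':1, 'R':3, 'p':3, 'q':4, 'r':1
C (first-col start): C('$')=0, C('P')=1, C('Q')=3, C('R')=4, C('p')=7, C('q')=10, C('r')=14
L[0]='r': occ=0, LF[0]=C('r')+0=14+0=14
L[1]='p': occ=0, LF[1]=C('p')+0=7+0=7
L[2]='P': occ=0, LF[2]=C('P')+0=1+0=1
L[3]='q': occ=0, LF[3]=C('q')+0=10+0=10
L[4]='P': occ=1, LF[4]=C('P')+1=1+1=2
L[5]='p': occ=1, LF[5]=C('p')+1=7+1=8
L[6]='p': occ=2, LF[6]=C('p')+2=7+2=9
L[7]='q': occ=1, LF[7]=C('q')+1=10+1=11
L[8]='Q': occ=0, LF[8]=C('Q')+0=3+0=3
L[9]='q': occ=2, LF[9]=C('q')+2=10+2=12
L[10]='R': occ=0, LF[10]=C('R')+0=4+0=4
L[11]='$': occ=0, LF[11]=C('$')+0=0+0=0
L[12]='q': occ=3, LF[12]=C('q')+3=10+3=13
L[13]='R': occ=1, LF[13]=C('R')+1=4+1=5
L[14]='R': occ=2, LF[14]=C('R')+2=4+2=6

Answer: 14 7 1 10 2 8 9 11 3 12 4 0 13 5 6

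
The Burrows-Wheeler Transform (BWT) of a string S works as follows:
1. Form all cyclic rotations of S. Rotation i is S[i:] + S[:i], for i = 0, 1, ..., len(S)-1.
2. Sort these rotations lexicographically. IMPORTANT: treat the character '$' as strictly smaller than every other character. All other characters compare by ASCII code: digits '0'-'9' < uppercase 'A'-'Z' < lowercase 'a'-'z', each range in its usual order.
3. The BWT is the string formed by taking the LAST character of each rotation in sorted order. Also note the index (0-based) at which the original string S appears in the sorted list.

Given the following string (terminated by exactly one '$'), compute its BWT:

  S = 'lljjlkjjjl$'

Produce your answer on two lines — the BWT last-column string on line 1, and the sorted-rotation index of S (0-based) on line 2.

All 11 rotations (rotation i = S[i:]+S[:i]):
  rot[0] = lljjlkjjjl$
  rot[1] = ljjlkjjjl$l
  rot[2] = jjlkjjjl$ll
  rot[3] = jlkjjjl$llj
  rot[4] = lkjjjl$lljj
  rot[5] = kjjjl$lljjl
  rot[6] = jjjl$lljjlk
  rot[7] = jjl$lljjlkj
  rot[8] = jl$lljjlkjj
  rot[9] = l$lljjlkjjj
  rot[10] = $lljjlkjjjl
Sorted (with $ < everything):
  sorted[0] = $lljjlkjjjl  (last char: 'l')
  sorted[1] = jjjl$lljjlk  (last char: 'k')
  sorted[2] = jjl$lljjlkj  (last char: 'j')
  sorted[3] = jjlkjjjl$ll  (last char: 'l')
  sorted[4] = jl$lljjlkjj  (last char: 'j')
  sorted[5] = jlkjjjl$llj  (last char: 'j')
  sorted[6] = kjjjl$lljjl  (last char: 'l')
  sorted[7] = l$lljjlkjjj  (last char: 'j')
  sorted[8] = ljjlkjjjl$l  (last char: 'l')
  sorted[9] = lkjjjl$lljj  (last char: 'j')
  sorted[10] = lljjlkjjjl$  (last char: '$')
Last column: lkjljjljlj$
Original string S is at sorted index 10

Answer: lkjljjljlj$
10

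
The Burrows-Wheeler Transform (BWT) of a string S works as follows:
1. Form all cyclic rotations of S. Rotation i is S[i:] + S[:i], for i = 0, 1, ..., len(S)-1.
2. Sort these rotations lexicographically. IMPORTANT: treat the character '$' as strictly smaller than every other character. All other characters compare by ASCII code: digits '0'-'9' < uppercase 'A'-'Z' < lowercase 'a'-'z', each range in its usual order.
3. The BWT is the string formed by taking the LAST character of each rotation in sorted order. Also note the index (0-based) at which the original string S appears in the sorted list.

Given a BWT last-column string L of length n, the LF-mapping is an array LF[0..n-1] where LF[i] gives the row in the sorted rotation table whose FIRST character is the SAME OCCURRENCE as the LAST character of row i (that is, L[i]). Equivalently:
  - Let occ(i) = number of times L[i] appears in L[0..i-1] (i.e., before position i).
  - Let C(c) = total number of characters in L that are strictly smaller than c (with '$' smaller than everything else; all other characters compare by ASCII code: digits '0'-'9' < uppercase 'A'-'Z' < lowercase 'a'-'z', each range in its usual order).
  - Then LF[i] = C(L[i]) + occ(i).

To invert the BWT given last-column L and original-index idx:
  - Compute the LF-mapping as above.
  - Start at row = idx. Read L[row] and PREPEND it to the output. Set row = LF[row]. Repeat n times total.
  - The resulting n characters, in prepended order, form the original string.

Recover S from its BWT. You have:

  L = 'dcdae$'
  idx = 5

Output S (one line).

LF mapping: 3 2 4 1 5 0
Walk LF starting at row 5, prepending L[row]:
  step 1: row=5, L[5]='$', prepend. Next row=LF[5]=0
  step 2: row=0, L[0]='d', prepend. Next row=LF[0]=3
  step 3: row=3, L[3]='a', prepend. Next row=LF[3]=1
  step 4: row=1, L[1]='c', prepend. Next row=LF[1]=2
  step 5: row=2, L[2]='d', prepend. Next row=LF[2]=4
  step 6: row=4, L[4]='e', prepend. Next row=LF[4]=5
Reversed output: edcad$

Answer: edcad$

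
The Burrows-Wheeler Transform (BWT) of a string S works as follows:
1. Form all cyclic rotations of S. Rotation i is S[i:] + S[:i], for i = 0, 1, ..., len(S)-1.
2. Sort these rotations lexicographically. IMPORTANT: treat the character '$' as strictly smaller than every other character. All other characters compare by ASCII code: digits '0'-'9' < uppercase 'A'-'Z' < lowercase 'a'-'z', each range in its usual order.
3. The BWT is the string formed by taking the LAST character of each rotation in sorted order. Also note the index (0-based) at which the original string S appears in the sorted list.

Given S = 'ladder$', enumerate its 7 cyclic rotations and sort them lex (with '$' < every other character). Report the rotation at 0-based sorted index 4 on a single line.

Answer: er$ladd

Derivation:
All 7 rotations (rotation i = S[i:]+S[:i]):
  rot[0] = ladder$
  rot[1] = adder$l
  rot[2] = dder$la
  rot[3] = der$lad
  rot[4] = er$ladd
  rot[5] = r$ladde
  rot[6] = $ladder
Sorted (with $ < everything):
  sorted[0] = $ladder
  sorted[1] = adder$l
  sorted[2] = dder$la
  sorted[3] = der$lad
  sorted[4] = er$ladd
  sorted[5] = ladder$
  sorted[6] = r$ladde
sorted[4] = er$ladd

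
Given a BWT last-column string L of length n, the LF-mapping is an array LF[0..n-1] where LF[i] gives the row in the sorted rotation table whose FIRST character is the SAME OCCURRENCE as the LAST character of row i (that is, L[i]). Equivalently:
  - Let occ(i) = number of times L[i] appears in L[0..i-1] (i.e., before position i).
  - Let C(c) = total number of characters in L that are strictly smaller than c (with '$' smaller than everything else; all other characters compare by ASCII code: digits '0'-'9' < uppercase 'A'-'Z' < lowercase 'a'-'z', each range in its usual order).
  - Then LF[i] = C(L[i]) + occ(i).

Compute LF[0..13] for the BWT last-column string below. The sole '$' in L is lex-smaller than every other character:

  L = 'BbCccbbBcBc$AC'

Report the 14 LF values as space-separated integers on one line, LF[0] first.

Char counts: '$':1, 'A':1, 'B':3, 'C':2, 'b':3, 'c':4
C (first-col start): C('$')=0, C('A')=1, C('B')=2, C('C')=5, C('b')=7, C('c')=10
L[0]='B': occ=0, LF[0]=C('B')+0=2+0=2
L[1]='b': occ=0, LF[1]=C('b')+0=7+0=7
L[2]='C': occ=0, LF[2]=C('C')+0=5+0=5
L[3]='c': occ=0, LF[3]=C('c')+0=10+0=10
L[4]='c': occ=1, LF[4]=C('c')+1=10+1=11
L[5]='b': occ=1, LF[5]=C('b')+1=7+1=8
L[6]='b': occ=2, LF[6]=C('b')+2=7+2=9
L[7]='B': occ=1, LF[7]=C('B')+1=2+1=3
L[8]='c': occ=2, LF[8]=C('c')+2=10+2=12
L[9]='B': occ=2, LF[9]=C('B')+2=2+2=4
L[10]='c': occ=3, LF[10]=C('c')+3=10+3=13
L[11]='$': occ=0, LF[11]=C('$')+0=0+0=0
L[12]='A': occ=0, LF[12]=C('A')+0=1+0=1
L[13]='C': occ=1, LF[13]=C('C')+1=5+1=6

Answer: 2 7 5 10 11 8 9 3 12 4 13 0 1 6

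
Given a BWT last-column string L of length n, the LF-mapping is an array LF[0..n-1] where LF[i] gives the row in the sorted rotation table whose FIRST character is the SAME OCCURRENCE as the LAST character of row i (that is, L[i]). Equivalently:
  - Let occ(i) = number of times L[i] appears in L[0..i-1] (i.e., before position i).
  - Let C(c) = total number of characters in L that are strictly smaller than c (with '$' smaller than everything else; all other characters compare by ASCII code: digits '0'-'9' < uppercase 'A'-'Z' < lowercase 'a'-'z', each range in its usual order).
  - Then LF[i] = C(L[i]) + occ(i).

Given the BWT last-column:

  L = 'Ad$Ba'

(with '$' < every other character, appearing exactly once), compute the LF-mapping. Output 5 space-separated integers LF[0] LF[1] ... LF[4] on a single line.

Answer: 1 4 0 2 3

Derivation:
Char counts: '$':1, 'A':1, 'B':1, 'a':1, 'd':1
C (first-col start): C('$')=0, C('A')=1, C('B')=2, C('a')=3, C('d')=4
L[0]='A': occ=0, LF[0]=C('A')+0=1+0=1
L[1]='d': occ=0, LF[1]=C('d')+0=4+0=4
L[2]='$': occ=0, LF[2]=C('$')+0=0+0=0
L[3]='B': occ=0, LF[3]=C('B')+0=2+0=2
L[4]='a': occ=0, LF[4]=C('a')+0=3+0=3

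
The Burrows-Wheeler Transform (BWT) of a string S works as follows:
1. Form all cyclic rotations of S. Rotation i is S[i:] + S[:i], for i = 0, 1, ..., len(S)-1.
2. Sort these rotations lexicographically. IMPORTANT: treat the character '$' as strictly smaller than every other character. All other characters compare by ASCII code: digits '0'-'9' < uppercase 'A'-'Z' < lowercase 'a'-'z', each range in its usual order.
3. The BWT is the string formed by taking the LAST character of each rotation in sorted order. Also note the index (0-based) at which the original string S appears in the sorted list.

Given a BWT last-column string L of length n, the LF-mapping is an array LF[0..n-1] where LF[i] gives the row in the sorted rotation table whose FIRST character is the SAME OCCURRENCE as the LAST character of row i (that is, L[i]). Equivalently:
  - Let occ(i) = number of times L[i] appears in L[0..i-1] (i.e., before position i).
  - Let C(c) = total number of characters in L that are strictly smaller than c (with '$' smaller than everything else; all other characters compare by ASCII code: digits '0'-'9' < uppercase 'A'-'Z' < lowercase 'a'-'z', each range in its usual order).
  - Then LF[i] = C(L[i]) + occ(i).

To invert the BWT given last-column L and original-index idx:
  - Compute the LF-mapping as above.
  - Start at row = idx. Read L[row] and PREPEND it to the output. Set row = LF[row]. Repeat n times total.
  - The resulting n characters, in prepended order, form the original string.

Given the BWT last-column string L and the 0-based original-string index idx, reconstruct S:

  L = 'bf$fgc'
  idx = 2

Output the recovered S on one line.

LF mapping: 1 3 0 4 5 2
Walk LF starting at row 2, prepending L[row]:
  step 1: row=2, L[2]='$', prepend. Next row=LF[2]=0
  step 2: row=0, L[0]='b', prepend. Next row=LF[0]=1
  step 3: row=1, L[1]='f', prepend. Next row=LF[1]=3
  step 4: row=3, L[3]='f', prepend. Next row=LF[3]=4
  step 5: row=4, L[4]='g', prepend. Next row=LF[4]=5
  step 6: row=5, L[5]='c', prepend. Next row=LF[5]=2
Reversed output: cgffb$

Answer: cgffb$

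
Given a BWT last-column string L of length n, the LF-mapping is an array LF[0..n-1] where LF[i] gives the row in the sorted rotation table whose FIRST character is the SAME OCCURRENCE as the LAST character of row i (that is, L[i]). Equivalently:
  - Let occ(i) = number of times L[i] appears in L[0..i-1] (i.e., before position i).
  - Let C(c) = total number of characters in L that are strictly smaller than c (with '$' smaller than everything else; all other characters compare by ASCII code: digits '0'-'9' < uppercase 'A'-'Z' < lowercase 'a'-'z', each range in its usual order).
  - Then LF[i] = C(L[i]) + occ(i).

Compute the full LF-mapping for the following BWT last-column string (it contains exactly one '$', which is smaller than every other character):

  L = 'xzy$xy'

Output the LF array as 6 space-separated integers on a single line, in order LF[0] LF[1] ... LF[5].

Char counts: '$':1, 'x':2, 'y':2, 'z':1
C (first-col start): C('$')=0, C('x')=1, C('y')=3, C('z')=5
L[0]='x': occ=0, LF[0]=C('x')+0=1+0=1
L[1]='z': occ=0, LF[1]=C('z')+0=5+0=5
L[2]='y': occ=0, LF[2]=C('y')+0=3+0=3
L[3]='$': occ=0, LF[3]=C('$')+0=0+0=0
L[4]='x': occ=1, LF[4]=C('x')+1=1+1=2
L[5]='y': occ=1, LF[5]=C('y')+1=3+1=4

Answer: 1 5 3 0 2 4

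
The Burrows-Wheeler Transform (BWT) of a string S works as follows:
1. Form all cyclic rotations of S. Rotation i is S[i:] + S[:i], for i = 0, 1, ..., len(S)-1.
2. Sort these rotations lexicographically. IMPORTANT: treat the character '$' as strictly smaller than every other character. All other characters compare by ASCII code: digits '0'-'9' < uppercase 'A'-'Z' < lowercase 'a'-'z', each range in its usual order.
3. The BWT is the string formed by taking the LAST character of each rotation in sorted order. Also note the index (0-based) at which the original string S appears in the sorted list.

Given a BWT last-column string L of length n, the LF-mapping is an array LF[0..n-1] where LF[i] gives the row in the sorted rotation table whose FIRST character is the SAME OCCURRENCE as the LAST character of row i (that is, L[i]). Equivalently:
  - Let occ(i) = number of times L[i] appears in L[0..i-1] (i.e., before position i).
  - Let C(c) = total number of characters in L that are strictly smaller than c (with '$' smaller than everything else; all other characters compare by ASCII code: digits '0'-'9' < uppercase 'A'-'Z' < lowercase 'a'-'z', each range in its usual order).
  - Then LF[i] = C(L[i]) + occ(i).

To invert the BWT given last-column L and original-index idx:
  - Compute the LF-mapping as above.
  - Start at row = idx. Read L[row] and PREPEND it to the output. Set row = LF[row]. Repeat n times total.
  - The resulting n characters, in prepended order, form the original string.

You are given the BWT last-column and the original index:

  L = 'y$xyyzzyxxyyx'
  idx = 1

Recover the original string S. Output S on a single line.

LF mapping: 5 0 1 6 7 11 12 8 2 3 9 10 4
Walk LF starting at row 1, prepending L[row]:
  step 1: row=1, L[1]='$', prepend. Next row=LF[1]=0
  step 2: row=0, L[0]='y', prepend. Next row=LF[0]=5
  step 3: row=5, L[5]='z', prepend. Next row=LF[5]=11
  step 4: row=11, L[11]='y', prepend. Next row=LF[11]=10
  step 5: row=10, L[10]='y', prepend. Next row=LF[10]=9
  step 6: row=9, L[9]='x', prepend. Next row=LF[9]=3
  step 7: row=3, L[3]='y', prepend. Next row=LF[3]=6
  step 8: row=6, L[6]='z', prepend. Next row=LF[6]=12
  step 9: row=12, L[12]='x', prepend. Next row=LF[12]=4
  step 10: row=4, L[4]='y', prepend. Next row=LF[4]=7
  step 11: row=7, L[7]='y', prepend. Next row=LF[7]=8
  step 12: row=8, L[8]='x', prepend. Next row=LF[8]=2
  step 13: row=2, L[2]='x', prepend. Next row=LF[2]=1
Reversed output: xxyyxzyxyyzy$

Answer: xxyyxzyxyyzy$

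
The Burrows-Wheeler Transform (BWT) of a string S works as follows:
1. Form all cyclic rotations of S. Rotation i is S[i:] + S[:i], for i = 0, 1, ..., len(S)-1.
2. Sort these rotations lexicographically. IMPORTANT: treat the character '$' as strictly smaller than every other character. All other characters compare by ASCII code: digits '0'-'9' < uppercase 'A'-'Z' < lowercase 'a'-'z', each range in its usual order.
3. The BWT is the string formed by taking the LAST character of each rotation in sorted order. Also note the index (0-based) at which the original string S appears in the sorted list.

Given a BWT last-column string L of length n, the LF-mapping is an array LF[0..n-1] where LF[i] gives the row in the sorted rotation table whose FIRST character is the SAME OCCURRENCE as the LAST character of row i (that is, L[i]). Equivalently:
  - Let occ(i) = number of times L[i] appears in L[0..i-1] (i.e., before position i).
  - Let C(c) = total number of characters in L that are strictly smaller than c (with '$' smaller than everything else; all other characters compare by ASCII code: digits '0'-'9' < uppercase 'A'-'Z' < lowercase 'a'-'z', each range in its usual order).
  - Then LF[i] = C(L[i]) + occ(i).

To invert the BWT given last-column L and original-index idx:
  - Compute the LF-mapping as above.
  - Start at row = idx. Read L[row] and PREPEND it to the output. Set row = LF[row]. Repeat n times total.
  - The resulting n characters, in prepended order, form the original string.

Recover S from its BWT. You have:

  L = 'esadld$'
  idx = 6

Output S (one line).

LF mapping: 4 6 1 2 5 3 0
Walk LF starting at row 6, prepending L[row]:
  step 1: row=6, L[6]='$', prepend. Next row=LF[6]=0
  step 2: row=0, L[0]='e', prepend. Next row=LF[0]=4
  step 3: row=4, L[4]='l', prepend. Next row=LF[4]=5
  step 4: row=5, L[5]='d', prepend. Next row=LF[5]=3
  step 5: row=3, L[3]='d', prepend. Next row=LF[3]=2
  step 6: row=2, L[2]='a', prepend. Next row=LF[2]=1
  step 7: row=1, L[1]='s', prepend. Next row=LF[1]=6
Reversed output: saddle$

Answer: saddle$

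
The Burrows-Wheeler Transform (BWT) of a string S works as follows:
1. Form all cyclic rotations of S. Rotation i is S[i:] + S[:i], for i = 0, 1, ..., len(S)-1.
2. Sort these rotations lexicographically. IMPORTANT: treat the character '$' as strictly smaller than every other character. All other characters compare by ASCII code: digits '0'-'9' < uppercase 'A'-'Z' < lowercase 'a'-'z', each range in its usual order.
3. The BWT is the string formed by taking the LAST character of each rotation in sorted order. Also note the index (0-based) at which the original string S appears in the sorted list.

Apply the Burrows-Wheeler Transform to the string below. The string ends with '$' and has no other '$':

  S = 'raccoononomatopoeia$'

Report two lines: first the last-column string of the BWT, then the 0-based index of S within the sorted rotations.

Answer: airmacoeooopnnocto$a
18

Derivation:
All 20 rotations (rotation i = S[i:]+S[:i]):
  rot[0] = raccoononomatopoeia$
  rot[1] = accoononomatopoeia$r
  rot[2] = ccoononomatopoeia$ra
  rot[3] = coononomatopoeia$rac
  rot[4] = oononomatopoeia$racc
  rot[5] = ononomatopoeia$racco
  rot[6] = nonomatopoeia$raccoo
  rot[7] = onomatopoeia$raccoon
  rot[8] = nomatopoeia$raccoono
  rot[9] = omatopoeia$raccoonon
  rot[10] = matopoeia$raccoonono
  rot[11] = atopoeia$raccoononom
  rot[12] = topoeia$raccoononoma
  rot[13] = opoeia$raccoononomat
  rot[14] = poeia$raccoononomato
  rot[15] = oeia$raccoononomatop
  rot[16] = eia$raccoononomatopo
  rot[17] = ia$raccoononomatopoe
  rot[18] = a$raccoononomatopoei
  rot[19] = $raccoononomatopoeia
Sorted (with $ < everything):
  sorted[0] = $raccoononomatopoeia  (last char: 'a')
  sorted[1] = a$raccoononomatopoei  (last char: 'i')
  sorted[2] = accoononomatopoeia$r  (last char: 'r')
  sorted[3] = atopoeia$raccoononom  (last char: 'm')
  sorted[4] = ccoononomatopoeia$ra  (last char: 'a')
  sorted[5] = coononomatopoeia$rac  (last char: 'c')
  sorted[6] = eia$raccoononomatopo  (last char: 'o')
  sorted[7] = ia$raccoononomatopoe  (last char: 'e')
  sorted[8] = matopoeia$raccoonono  (last char: 'o')
  sorted[9] = nomatopoeia$raccoono  (last char: 'o')
  sorted[10] = nonomatopoeia$raccoo  (last char: 'o')
  sorted[11] = oeia$raccoononomatop  (last char: 'p')
  sorted[12] = omatopoeia$raccoonon  (last char: 'n')
  sorted[13] = onomatopoeia$raccoon  (last char: 'n')
  sorted[14] = ononomatopoeia$racco  (last char: 'o')
  sorted[15] = oononomatopoeia$racc  (last char: 'c')
  sorted[16] = opoeia$raccoononomat  (last char: 't')
  sorted[17] = poeia$raccoononomato  (last char: 'o')
  sorted[18] = raccoononomatopoeia$  (last char: '$')
  sorted[19] = topoeia$raccoononoma  (last char: 'a')
Last column: airmacoeooopnnocto$a
Original string S is at sorted index 18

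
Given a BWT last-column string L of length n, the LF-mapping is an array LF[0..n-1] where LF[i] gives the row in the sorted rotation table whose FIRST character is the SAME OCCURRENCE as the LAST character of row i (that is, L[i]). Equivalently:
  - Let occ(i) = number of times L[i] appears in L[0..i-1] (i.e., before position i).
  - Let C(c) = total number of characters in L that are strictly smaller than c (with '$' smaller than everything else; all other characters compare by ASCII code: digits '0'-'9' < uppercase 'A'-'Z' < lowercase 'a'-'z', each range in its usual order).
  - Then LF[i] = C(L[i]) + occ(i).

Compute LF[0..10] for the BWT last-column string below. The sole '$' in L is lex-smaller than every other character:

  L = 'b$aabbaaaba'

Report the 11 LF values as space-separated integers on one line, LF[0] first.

Char counts: '$':1, 'a':6, 'b':4
C (first-col start): C('$')=0, C('a')=1, C('b')=7
L[0]='b': occ=0, LF[0]=C('b')+0=7+0=7
L[1]='$': occ=0, LF[1]=C('$')+0=0+0=0
L[2]='a': occ=0, LF[2]=C('a')+0=1+0=1
L[3]='a': occ=1, LF[3]=C('a')+1=1+1=2
L[4]='b': occ=1, LF[4]=C('b')+1=7+1=8
L[5]='b': occ=2, LF[5]=C('b')+2=7+2=9
L[6]='a': occ=2, LF[6]=C('a')+2=1+2=3
L[7]='a': occ=3, LF[7]=C('a')+3=1+3=4
L[8]='a': occ=4, LF[8]=C('a')+4=1+4=5
L[9]='b': occ=3, LF[9]=C('b')+3=7+3=10
L[10]='a': occ=5, LF[10]=C('a')+5=1+5=6

Answer: 7 0 1 2 8 9 3 4 5 10 6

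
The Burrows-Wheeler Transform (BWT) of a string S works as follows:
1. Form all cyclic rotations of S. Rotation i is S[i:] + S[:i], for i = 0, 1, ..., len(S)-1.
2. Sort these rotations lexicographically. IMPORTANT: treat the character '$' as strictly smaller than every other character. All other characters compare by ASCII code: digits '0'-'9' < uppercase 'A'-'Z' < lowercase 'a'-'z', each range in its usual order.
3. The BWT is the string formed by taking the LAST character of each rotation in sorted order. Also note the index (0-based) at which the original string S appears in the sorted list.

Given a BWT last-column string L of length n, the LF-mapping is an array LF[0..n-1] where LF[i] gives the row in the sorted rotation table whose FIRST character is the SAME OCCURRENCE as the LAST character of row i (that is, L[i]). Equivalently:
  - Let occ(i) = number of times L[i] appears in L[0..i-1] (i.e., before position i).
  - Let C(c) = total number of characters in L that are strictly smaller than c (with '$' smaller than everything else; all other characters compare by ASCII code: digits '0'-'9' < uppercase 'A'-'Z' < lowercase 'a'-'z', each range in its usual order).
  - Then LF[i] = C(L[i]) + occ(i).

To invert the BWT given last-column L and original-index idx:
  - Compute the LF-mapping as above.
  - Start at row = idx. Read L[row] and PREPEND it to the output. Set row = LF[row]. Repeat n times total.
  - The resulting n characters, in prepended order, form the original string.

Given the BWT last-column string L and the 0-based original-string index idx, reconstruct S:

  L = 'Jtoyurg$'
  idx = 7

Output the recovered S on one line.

Answer: yogurtJ$

Derivation:
LF mapping: 1 5 3 7 6 4 2 0
Walk LF starting at row 7, prepending L[row]:
  step 1: row=7, L[7]='$', prepend. Next row=LF[7]=0
  step 2: row=0, L[0]='J', prepend. Next row=LF[0]=1
  step 3: row=1, L[1]='t', prepend. Next row=LF[1]=5
  step 4: row=5, L[5]='r', prepend. Next row=LF[5]=4
  step 5: row=4, L[4]='u', prepend. Next row=LF[4]=6
  step 6: row=6, L[6]='g', prepend. Next row=LF[6]=2
  step 7: row=2, L[2]='o', prepend. Next row=LF[2]=3
  step 8: row=3, L[3]='y', prepend. Next row=LF[3]=7
Reversed output: yogurtJ$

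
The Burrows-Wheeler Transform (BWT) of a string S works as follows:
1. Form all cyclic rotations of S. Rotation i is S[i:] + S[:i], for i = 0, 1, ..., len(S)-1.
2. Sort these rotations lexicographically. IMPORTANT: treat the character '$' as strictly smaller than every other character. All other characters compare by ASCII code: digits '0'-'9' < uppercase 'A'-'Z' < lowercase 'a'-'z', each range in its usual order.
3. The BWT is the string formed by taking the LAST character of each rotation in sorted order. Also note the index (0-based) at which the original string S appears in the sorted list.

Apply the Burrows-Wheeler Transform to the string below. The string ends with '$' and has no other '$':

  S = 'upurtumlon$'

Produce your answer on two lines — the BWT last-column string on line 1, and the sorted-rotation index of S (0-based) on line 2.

Answer: nmuoluurt$p
9

Derivation:
All 11 rotations (rotation i = S[i:]+S[:i]):
  rot[0] = upurtumlon$
  rot[1] = purtumlon$u
  rot[2] = urtumlon$up
  rot[3] = rtumlon$upu
  rot[4] = tumlon$upur
  rot[5] = umlon$upurt
  rot[6] = mlon$upurtu
  rot[7] = lon$upurtum
  rot[8] = on$upurtuml
  rot[9] = n$upurtumlo
  rot[10] = $upurtumlon
Sorted (with $ < everything):
  sorted[0] = $upurtumlon  (last char: 'n')
  sorted[1] = lon$upurtum  (last char: 'm')
  sorted[2] = mlon$upurtu  (last char: 'u')
  sorted[3] = n$upurtumlo  (last char: 'o')
  sorted[4] = on$upurtuml  (last char: 'l')
  sorted[5] = purtumlon$u  (last char: 'u')
  sorted[6] = rtumlon$upu  (last char: 'u')
  sorted[7] = tumlon$upur  (last char: 'r')
  sorted[8] = umlon$upurt  (last char: 't')
  sorted[9] = upurtumlon$  (last char: '$')
  sorted[10] = urtumlon$up  (last char: 'p')
Last column: nmuoluurt$p
Original string S is at sorted index 9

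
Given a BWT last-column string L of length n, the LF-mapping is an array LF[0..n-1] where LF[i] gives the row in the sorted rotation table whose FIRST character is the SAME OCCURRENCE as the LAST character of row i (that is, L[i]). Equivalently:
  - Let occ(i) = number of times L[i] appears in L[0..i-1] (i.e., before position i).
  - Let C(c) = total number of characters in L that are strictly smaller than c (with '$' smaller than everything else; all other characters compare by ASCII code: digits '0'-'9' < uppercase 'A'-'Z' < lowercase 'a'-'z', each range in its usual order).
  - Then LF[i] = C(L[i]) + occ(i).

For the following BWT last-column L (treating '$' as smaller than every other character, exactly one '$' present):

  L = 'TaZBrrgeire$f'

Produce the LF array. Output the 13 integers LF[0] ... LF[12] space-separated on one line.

Answer: 2 4 3 1 10 11 8 5 9 12 6 0 7

Derivation:
Char counts: '$':1, 'B':1, 'T':1, 'Z':1, 'a':1, 'e':2, 'f':1, 'g':1, 'i':1, 'r':3
C (first-col start): C('$')=0, C('B')=1, C('T')=2, C('Z')=3, C('a')=4, C('e')=5, C('f')=7, C('g')=8, C('i')=9, C('r')=10
L[0]='T': occ=0, LF[0]=C('T')+0=2+0=2
L[1]='a': occ=0, LF[1]=C('a')+0=4+0=4
L[2]='Z': occ=0, LF[2]=C('Z')+0=3+0=3
L[3]='B': occ=0, LF[3]=C('B')+0=1+0=1
L[4]='r': occ=0, LF[4]=C('r')+0=10+0=10
L[5]='r': occ=1, LF[5]=C('r')+1=10+1=11
L[6]='g': occ=0, LF[6]=C('g')+0=8+0=8
L[7]='e': occ=0, LF[7]=C('e')+0=5+0=5
L[8]='i': occ=0, LF[8]=C('i')+0=9+0=9
L[9]='r': occ=2, LF[9]=C('r')+2=10+2=12
L[10]='e': occ=1, LF[10]=C('e')+1=5+1=6
L[11]='$': occ=0, LF[11]=C('$')+0=0+0=0
L[12]='f': occ=0, LF[12]=C('f')+0=7+0=7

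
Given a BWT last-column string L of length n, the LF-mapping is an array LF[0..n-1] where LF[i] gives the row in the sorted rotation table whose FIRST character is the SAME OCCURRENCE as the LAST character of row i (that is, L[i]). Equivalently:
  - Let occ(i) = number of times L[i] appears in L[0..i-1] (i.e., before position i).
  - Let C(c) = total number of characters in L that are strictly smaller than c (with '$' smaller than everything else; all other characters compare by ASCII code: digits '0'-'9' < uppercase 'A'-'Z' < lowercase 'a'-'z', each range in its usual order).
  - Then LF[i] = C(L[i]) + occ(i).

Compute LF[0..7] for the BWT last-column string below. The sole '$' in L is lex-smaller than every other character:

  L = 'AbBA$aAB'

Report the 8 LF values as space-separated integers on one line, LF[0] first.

Char counts: '$':1, 'A':3, 'B':2, 'a':1, 'b':1
C (first-col start): C('$')=0, C('A')=1, C('B')=4, C('a')=6, C('b')=7
L[0]='A': occ=0, LF[0]=C('A')+0=1+0=1
L[1]='b': occ=0, LF[1]=C('b')+0=7+0=7
L[2]='B': occ=0, LF[2]=C('B')+0=4+0=4
L[3]='A': occ=1, LF[3]=C('A')+1=1+1=2
L[4]='$': occ=0, LF[4]=C('$')+0=0+0=0
L[5]='a': occ=0, LF[5]=C('a')+0=6+0=6
L[6]='A': occ=2, LF[6]=C('A')+2=1+2=3
L[7]='B': occ=1, LF[7]=C('B')+1=4+1=5

Answer: 1 7 4 2 0 6 3 5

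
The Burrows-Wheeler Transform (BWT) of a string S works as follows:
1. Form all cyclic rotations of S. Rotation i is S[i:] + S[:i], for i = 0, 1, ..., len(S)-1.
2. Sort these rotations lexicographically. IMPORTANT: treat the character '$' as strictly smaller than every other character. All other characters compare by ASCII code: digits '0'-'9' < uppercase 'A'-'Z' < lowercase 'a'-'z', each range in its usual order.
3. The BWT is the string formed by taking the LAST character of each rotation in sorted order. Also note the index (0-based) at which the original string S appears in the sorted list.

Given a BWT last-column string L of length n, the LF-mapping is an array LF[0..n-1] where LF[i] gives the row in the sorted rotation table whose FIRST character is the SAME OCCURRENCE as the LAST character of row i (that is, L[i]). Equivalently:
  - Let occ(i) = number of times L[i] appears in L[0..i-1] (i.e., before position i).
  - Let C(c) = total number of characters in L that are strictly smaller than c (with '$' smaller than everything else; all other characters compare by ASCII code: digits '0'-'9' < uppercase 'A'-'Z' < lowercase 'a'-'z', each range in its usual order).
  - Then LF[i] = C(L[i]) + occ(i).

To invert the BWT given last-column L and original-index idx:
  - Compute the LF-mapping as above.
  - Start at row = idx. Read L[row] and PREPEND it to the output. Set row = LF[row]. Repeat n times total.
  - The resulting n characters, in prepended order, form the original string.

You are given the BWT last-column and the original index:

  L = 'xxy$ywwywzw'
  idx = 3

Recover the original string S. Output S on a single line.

LF mapping: 5 6 7 0 8 1 2 9 3 10 4
Walk LF starting at row 3, prepending L[row]:
  step 1: row=3, L[3]='$', prepend. Next row=LF[3]=0
  step 2: row=0, L[0]='x', prepend. Next row=LF[0]=5
  step 3: row=5, L[5]='w', prepend. Next row=LF[5]=1
  step 4: row=1, L[1]='x', prepend. Next row=LF[1]=6
  step 5: row=6, L[6]='w', prepend. Next row=LF[6]=2
  step 6: row=2, L[2]='y', prepend. Next row=LF[2]=7
  step 7: row=7, L[7]='y', prepend. Next row=LF[7]=9
  step 8: row=9, L[9]='z', prepend. Next row=LF[9]=10
  step 9: row=10, L[10]='w', prepend. Next row=LF[10]=4
  step 10: row=4, L[4]='y', prepend. Next row=LF[4]=8
  step 11: row=8, L[8]='w', prepend. Next row=LF[8]=3
Reversed output: wywzyywxwx$

Answer: wywzyywxwx$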